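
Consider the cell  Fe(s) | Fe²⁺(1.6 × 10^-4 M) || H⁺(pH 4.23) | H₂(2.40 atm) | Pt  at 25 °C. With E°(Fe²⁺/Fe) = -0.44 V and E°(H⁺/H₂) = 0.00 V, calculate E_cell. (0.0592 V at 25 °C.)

0.29 V

The hydrogen couple is the cathode, so E°_cell = 0.44 V; n = 2.
[H⁺] = 10^(−4.23) = 5.9 × 10^-5 M, and Q = [Fe²⁺]·P(H₂) / [H⁺]^2 = 1.11 × 10^5.
E = E° − (0.0592/2) log Q = 0.44 − (0.0592/2)(5.044) = 0.291 V.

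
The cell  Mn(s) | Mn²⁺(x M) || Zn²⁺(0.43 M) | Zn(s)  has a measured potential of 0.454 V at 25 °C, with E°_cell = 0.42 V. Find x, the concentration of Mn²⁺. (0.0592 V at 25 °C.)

0.031 M

From the Nernst equation, log Q = n(E° − E)/0.0592 = 2(0.42 − 0.454)/0.0592 = -1.149, so Q = 0.0710.
With Q = [Mn²⁺]/[Zn²⁺] and the known concentrations, [Mn²⁺] in the numerator gives [Mn²⁺] = 0.031 M.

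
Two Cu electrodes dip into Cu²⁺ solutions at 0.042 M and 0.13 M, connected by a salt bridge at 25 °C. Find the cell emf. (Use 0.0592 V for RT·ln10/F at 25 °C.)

0.015 V

Both half-cells are Cu²⁺/Cu, so E°_cell = 0. The concentrated side is the cathode; the cell reaction moves Cu²⁺ from high to low concentration with n = 2.
Q = [Cu²⁺]_dilute/[Cu²⁺]_conc = 0.042/0.13 = 0.323.
E = 0 − (0.0592/2) log Q = −(0.0592/2)(-0.491) = 0.0145 V.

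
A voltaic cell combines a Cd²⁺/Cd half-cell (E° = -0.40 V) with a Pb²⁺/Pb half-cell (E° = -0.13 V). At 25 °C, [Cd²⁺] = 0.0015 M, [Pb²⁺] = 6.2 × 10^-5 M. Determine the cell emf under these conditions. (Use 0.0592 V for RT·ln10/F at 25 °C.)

0.229 V

The Pb²⁺/Pb couple has the higher reduction potential and acts as the cathode, so E°_cell = -0.13 − (-0.40) = 0.27 V.
Balancing electrons gives n = 2; the reaction quotient is Q = [Cd²⁺]/[Pb²⁺] = 24.2.
At 25 °C, E = E° − (0.0592/n) log Q = 0.27 − (0.0592/2)(1.384) = 0.270 − 0.041 = 0.229 V.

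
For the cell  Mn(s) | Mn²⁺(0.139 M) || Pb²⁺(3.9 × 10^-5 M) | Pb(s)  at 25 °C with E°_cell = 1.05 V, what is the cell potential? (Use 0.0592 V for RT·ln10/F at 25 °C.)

0.945 V

Balancing electrons gives n = 2; the reaction quotient is Q = [Mn²⁺]/[Pb²⁺] = 3560.
At 25 °C, E = E° − (0.0592/n) log Q = 1.05 − (0.0592/2)(3.552) = 1.050 − 0.105 = 0.945 V.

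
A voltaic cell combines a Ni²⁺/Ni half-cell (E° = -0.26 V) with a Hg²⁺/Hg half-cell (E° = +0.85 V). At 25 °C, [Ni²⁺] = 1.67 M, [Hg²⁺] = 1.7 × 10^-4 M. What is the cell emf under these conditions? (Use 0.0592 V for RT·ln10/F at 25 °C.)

The Hg²⁺/Hg couple has the higher reduction potential and acts as the cathode, so E°_cell = +0.85 − (-0.26) = 1.11 V.
Balancing electrons gives n = 2; the reaction quotient is Q = [Ni²⁺]/[Hg²⁺] = 9820.
At 25 °C, E = E° − (0.0592/n) log Q = 1.11 − (0.0592/2)(3.992) = 1.110 − 0.118 = 0.992 V.

0.992 V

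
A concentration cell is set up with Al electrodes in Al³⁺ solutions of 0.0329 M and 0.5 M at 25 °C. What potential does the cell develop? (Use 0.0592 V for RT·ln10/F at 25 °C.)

Both half-cells are Al³⁺/Al, so E°_cell = 0. The concentrated side is the cathode; the cell reaction moves Al³⁺ from high to low concentration with n = 3.
Q = [Al³⁺]_dilute/[Al³⁺]_conc = 0.0329/0.5 = 0.0658.
E = 0 − (0.0592/3) log Q = −(0.0592/3)(-1.182) = 0.0233 V.

0.023 V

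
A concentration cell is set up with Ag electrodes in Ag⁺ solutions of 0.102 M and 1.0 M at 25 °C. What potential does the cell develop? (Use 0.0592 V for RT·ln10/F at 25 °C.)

0.059 V

Both half-cells are Ag⁺/Ag, so E°_cell = 0. The concentrated side is the cathode; the cell reaction moves Ag⁺ from high to low concentration with n = 1.
Q = [Ag⁺]_dilute/[Ag⁺]_conc = 0.102/1.0 = 0.102.
E = 0 − (0.0592/1) log Q = −(0.0592/1)(-0.991) = 0.0587 V.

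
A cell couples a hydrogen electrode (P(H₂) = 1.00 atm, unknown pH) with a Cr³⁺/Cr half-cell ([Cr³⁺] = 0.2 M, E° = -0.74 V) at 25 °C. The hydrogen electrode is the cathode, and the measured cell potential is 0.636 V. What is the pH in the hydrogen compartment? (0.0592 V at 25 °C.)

E°_cell = 0.74 V and n = 6.
log Q = n(E° − E)/0.0592 = 6×(0.74 − 0.636)/0.0592 = 10.541.
With Q = [Cr³⁺]^2·P(H₂)^3 / [H⁺]^6, solving for [H⁺] gives log[H⁺] = -1.990, so pH = 1.99.

pH = 1.99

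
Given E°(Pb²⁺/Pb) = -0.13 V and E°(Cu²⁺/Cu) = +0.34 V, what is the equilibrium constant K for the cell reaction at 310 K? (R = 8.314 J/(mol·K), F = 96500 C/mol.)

E°_cell = +0.34 − (-0.13) = 0.47 V, with n = 2 electrons transferred.
At equilibrium E = 0, so the Nernst equation gives ln K = nFE°/RT = (2)(96500)(0.47)/((8.314)(310)) = 35.20.
K = e^35.20 = 1.9 × 10^15.

1.9 × 10^15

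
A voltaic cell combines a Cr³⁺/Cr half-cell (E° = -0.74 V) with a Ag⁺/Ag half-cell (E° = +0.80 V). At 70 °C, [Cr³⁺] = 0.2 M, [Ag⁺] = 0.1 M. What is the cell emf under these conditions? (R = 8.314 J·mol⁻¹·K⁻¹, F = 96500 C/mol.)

1.49 V

The Ag⁺/Ag couple has the higher reduction potential and acts as the cathode, so E°_cell = +0.80 − (-0.74) = 1.54 V.
Balancing electrons gives n = 3; the reaction quotient is Q = [Cr³⁺]/[Ag⁺]^3 = 200.
E = E° − (RT/nF) ln Q = 1.54 − (8.314×343)/(3×96500) × (5.298) = 1.540 − 0.052 = 1.488 V.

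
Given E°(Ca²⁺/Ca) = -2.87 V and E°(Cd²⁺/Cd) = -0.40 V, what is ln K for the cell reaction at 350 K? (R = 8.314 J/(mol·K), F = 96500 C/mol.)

E°_cell = -0.40 − (-2.87) = 2.47 V, with n = 2 electrons transferred.
At equilibrium E = 0, so the Nernst equation gives ln K = nFE°/RT = (2)(96500)(2.47)/((8.314)(350)) = 163.82.

ln K = 163.8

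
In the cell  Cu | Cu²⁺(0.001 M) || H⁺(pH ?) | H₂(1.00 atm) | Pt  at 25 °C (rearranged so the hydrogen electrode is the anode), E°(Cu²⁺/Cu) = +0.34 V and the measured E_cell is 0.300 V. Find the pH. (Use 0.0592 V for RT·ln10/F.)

pH = 0.82

E°_cell = 0.34 V and n = 2.
log Q = n(E° − E)/0.0592 = 2×(0.34 − 0.300)/0.0592 = 1.351.
With Q = [H⁺]^2 / ([Cu²⁺]·P(H₂)), solving for [H⁺] gives log[H⁺] = -0.824, so pH = 0.82.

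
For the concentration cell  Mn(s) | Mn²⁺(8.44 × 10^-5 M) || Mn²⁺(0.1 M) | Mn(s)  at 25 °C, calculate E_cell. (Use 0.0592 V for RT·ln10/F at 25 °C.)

0.091 V

Both half-cells are Mn²⁺/Mn, so E°_cell = 0. The concentrated side is the cathode; the cell reaction moves Mn²⁺ from high to low concentration with n = 2.
Q = [Mn²⁺]_dilute/[Mn²⁺]_conc = 8.44 × 10^-5/0.1 = 8.44 × 10^-4.
E = 0 − (0.0592/2) log Q = −(0.0592/2)(-3.074) = 0.0910 V.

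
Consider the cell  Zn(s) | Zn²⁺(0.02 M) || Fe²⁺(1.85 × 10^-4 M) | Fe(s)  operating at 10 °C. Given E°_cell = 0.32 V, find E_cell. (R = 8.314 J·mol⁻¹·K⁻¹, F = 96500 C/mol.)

0.263 V

Balancing electrons gives n = 2; the reaction quotient is Q = [Zn²⁺]/[Fe²⁺] = 108.
E = E° − (RT/nF) ln Q = 0.32 − (8.314×283)/(2×96500) × (4.683) = 0.320 − 0.057 = 0.263 V.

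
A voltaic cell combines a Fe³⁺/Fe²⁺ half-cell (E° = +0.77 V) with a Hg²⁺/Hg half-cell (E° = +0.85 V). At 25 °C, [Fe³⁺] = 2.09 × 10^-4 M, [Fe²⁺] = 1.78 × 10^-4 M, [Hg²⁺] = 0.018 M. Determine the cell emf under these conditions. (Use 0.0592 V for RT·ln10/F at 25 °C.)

The Hg²⁺/Hg couple has the higher reduction potential and acts as the cathode, so E°_cell = +0.85 − (+0.77) = 0.08 V.
Balancing electrons gives n = 2; the reaction quotient is Q = [Fe³⁺]^2/([Fe²⁺]^2·[Hg²⁺]) = 76.6.
At 25 °C, E = E° − (0.0592/n) log Q = 0.08 − (0.0592/2)(1.884) = 0.080 − 0.056 = 0.024 V.

0.024 V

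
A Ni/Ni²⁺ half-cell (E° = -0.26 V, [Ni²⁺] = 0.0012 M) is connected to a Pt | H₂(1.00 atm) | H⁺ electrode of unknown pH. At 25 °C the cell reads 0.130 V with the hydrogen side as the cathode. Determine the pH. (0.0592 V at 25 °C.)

pH = 3.66

E°_cell = 0.26 V and n = 2.
log Q = n(E° − E)/0.0592 = 2×(0.26 − 0.130)/0.0592 = 4.392.
With Q = [Ni²⁺]·P(H₂) / [H⁺]^2, solving for [H⁺] gives log[H⁺] = -3.656, so pH = 3.66.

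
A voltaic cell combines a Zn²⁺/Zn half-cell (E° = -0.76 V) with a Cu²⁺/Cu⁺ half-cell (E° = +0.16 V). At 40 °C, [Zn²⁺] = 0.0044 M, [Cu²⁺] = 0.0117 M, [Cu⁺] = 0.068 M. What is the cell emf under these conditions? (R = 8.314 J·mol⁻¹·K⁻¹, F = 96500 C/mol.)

0.946 V

The Cu²⁺/Cu⁺ couple has the higher reduction potential and acts as the cathode, so E°_cell = +0.16 − (-0.76) = 0.92 V.
Balancing electrons gives n = 2; the reaction quotient is Q = [Zn²⁺]·[Cu⁺]^2/[Cu²⁺]^2 = 0.149.
E = E° − (RT/nF) ln Q = 0.92 − (8.314×313)/(2×96500) × (-1.906) = 0.920 + 0.026 = 0.946 V.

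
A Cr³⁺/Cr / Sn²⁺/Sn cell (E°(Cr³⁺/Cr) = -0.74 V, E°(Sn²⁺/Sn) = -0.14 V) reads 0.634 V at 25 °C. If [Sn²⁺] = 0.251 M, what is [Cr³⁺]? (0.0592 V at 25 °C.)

From the Nernst equation, log Q = n(E° − E)/0.0592 = 6(0.60 − 0.634)/0.0592 = -3.446, so Q = 3.58 × 10^-4.
With Q = [Cr³⁺]^2/[Sn²⁺]^3 and the known concentrations, [Cr³⁺]^2 in the numerator gives [Cr³⁺] = 0.0024 M.

0.0024 M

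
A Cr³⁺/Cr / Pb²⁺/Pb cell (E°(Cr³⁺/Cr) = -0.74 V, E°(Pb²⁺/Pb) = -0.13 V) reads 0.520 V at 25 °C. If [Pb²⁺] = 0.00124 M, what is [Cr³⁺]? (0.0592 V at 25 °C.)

1.6 M

From the Nernst equation, log Q = n(E° − E)/0.0592 = 6(0.61 − 0.520)/0.0592 = 9.122, so Q = 1.32 × 10^9.
With Q = [Cr³⁺]^2/[Pb²⁺]^3 and the known concentrations, [Cr³⁺]^2 in the numerator gives [Cr³⁺] = 1.6 M.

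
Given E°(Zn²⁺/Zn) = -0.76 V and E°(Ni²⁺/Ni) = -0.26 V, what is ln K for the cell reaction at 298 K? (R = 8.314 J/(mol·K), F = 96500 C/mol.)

ln K = 38.9

E°_cell = -0.26 − (-0.76) = 0.50 V, with n = 2 electrons transferred.
At equilibrium E = 0, so the Nernst equation gives ln K = nFE°/RT = (2)(96500)(0.50)/((8.314)(298)) = 38.95.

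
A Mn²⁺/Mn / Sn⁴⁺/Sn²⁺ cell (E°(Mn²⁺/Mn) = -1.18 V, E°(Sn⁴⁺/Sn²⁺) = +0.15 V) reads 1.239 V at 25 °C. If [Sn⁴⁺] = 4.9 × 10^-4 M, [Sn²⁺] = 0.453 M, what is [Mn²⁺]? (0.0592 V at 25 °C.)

1.3 M

From the Nernst equation, log Q = n(E° − E)/0.0592 = 2(1.33 − 1.239)/0.0592 = 3.074, so Q = 1190.
With Q = [Mn²⁺]·[Sn²⁺]/[Sn⁴⁺] and the known concentrations, [Mn²⁺] in the numerator gives [Mn²⁺] = 1.3 M.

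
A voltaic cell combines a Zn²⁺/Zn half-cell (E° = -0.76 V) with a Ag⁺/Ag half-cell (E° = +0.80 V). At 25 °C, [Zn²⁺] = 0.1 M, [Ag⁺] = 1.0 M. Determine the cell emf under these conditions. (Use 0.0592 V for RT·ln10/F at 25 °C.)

The Ag⁺/Ag couple has the higher reduction potential and acts as the cathode, so E°_cell = +0.80 − (-0.76) = 1.56 V.
Balancing electrons gives n = 2; the reaction quotient is Q = [Zn²⁺]/[Ag⁺]^2 = 0.100.
At 25 °C, E = E° − (0.0592/n) log Q = 1.56 − (0.0592/2)(-1.000) = 1.560 + 0.030 = 1.590 V.

1.59 V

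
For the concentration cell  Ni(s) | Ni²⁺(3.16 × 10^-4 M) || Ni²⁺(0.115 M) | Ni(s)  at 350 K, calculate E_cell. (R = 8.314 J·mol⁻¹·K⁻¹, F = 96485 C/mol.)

0.089 V

Both half-cells are Ni²⁺/Ni, so E°_cell = 0. The concentrated side is the cathode; the cell reaction moves Ni²⁺ from high to low concentration with n = 2.
Q = [Ni²⁺]_dilute/[Ni²⁺]_conc = 3.16 × 10^-4/0.115 = 0.00275.
E = 0 − (RT/nF) ln Q = −((8.314×350)/(2×96485))(-5.897) = 0.0889 V.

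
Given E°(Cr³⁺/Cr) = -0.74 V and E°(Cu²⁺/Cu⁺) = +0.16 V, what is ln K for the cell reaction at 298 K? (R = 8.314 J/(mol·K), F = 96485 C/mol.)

ln K = 105.1

E°_cell = +0.16 − (-0.74) = 0.90 V, with n = 3 electrons transferred.
At equilibrium E = 0, so the Nernst equation gives ln K = nFE°/RT = (3)(96485)(0.90)/((8.314)(298)) = 105.15.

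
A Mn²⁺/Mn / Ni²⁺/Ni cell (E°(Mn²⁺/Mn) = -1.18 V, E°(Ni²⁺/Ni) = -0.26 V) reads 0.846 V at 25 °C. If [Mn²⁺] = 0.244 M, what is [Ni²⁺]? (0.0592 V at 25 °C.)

7.7 × 10^-4 M

From the Nernst equation, log Q = n(E° − E)/0.0592 = 2(0.92 − 0.846)/0.0592 = 2.500, so Q = 316.
With Q = [Mn²⁺]/[Ni²⁺] and the known concentrations, [Ni²⁺] in the denominator gives [Ni²⁺] = 7.7 × 10^-4 M.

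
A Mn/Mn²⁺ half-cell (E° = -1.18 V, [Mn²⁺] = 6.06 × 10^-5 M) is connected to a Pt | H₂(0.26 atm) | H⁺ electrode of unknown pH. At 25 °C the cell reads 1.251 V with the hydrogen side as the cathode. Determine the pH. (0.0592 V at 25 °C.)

E°_cell = 1.18 V and n = 2.
log Q = n(E° − E)/0.0592 = 2×(1.18 − 1.251)/0.0592 = -2.399.
With Q = [Mn²⁺]·P(H₂) / [H⁺]^2, solving for [H⁺] gives log[H⁺] = -1.202, so pH = 1.20.

pH = 1.20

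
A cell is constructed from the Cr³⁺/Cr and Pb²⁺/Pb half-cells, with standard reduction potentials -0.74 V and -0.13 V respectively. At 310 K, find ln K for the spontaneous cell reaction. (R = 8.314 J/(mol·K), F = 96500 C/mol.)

ln K = 137.0

E°_cell = -0.13 − (-0.74) = 0.61 V, with n = 6 electrons transferred.
At equilibrium E = 0, so the Nernst equation gives ln K = nFE°/RT = (6)(96500)(0.61)/((8.314)(310)) = 137.04.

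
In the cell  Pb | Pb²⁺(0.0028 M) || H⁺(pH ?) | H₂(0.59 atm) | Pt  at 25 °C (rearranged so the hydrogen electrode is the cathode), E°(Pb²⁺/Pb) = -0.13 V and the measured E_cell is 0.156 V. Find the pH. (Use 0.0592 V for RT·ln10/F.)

E°_cell = 0.13 V and n = 2.
log Q = n(E° − E)/0.0592 = 2×(0.13 − 0.156)/0.0592 = -0.878.
With Q = [Pb²⁺]·P(H₂) / [H⁺]^2, solving for [H⁺] gives log[H⁺] = -0.952, so pH = 0.95.

pH = 0.95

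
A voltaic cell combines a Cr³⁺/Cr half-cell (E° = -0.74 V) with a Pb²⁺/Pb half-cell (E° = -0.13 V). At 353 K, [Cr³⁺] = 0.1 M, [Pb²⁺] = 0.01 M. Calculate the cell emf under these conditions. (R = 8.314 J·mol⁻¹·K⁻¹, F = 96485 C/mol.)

The Pb²⁺/Pb couple has the higher reduction potential and acts as the cathode, so E°_cell = -0.13 − (-0.74) = 0.61 V.
Balancing electrons gives n = 6; the reaction quotient is Q = [Cr³⁺]^2/[Pb²⁺]^3 = 1 × 10^4.
E = E° − (RT/nF) ln Q = 0.61 − (8.314×353)/(6×96485) × (9.210) = 0.610 − 0.047 = 0.563 V.

0.563 V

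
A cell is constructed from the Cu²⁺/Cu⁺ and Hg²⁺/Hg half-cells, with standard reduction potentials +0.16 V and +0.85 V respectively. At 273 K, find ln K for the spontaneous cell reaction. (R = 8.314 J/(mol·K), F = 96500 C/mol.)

E°_cell = +0.85 − (+0.16) = 0.69 V, with n = 2 electrons transferred.
At equilibrium E = 0, so the Nernst equation gives ln K = nFE°/RT = (2)(96500)(0.69)/((8.314)(273)) = 58.67.

ln K = 58.7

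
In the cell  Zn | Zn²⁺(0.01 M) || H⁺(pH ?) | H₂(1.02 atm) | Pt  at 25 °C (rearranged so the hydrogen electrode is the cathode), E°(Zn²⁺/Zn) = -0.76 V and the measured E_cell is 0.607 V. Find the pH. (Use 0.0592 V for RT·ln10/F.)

pH = 3.58

E°_cell = 0.76 V and n = 2.
log Q = n(E° − E)/0.0592 = 2×(0.76 − 0.607)/0.0592 = 5.169.
With Q = [Zn²⁺]·P(H₂) / [H⁺]^2, solving for [H⁺] gives log[H⁺] = -3.580, so pH = 3.58.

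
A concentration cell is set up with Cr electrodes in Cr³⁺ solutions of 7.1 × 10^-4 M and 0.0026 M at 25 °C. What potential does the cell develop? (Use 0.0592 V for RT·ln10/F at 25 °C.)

Both half-cells are Cr³⁺/Cr, so E°_cell = 0. The concentrated side is the cathode; the cell reaction moves Cr³⁺ from high to low concentration with n = 3.
Q = [Cr³⁺]_dilute/[Cr³⁺]_conc = 7.1 × 10^-4/0.0026 = 0.273.
E = 0 − (0.0592/3) log Q = −(0.0592/3)(-0.564) = 0.0111 V.

0.011 V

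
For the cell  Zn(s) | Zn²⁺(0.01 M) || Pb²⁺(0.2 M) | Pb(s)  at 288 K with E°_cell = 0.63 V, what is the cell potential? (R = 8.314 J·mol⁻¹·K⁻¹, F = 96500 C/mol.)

0.667 V

Balancing electrons gives n = 2; the reaction quotient is Q = [Zn²⁺]/[Pb²⁺] = 0.0500.
E = E° − (RT/nF) ln Q = 0.63 − (8.314×288)/(2×96500) × (-2.996) = 0.630 + 0.037 = 0.667 V.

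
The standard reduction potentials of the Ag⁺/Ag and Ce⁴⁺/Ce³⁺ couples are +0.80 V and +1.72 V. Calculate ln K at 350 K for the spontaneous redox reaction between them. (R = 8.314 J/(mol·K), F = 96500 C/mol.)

ln K = 30.5

E°_cell = +1.72 − (+0.80) = 0.92 V, with n = 1 electron transferred.
At equilibrium E = 0, so the Nernst equation gives ln K = nFE°/RT = (1)(96500)(0.92)/((8.314)(350)) = 30.51.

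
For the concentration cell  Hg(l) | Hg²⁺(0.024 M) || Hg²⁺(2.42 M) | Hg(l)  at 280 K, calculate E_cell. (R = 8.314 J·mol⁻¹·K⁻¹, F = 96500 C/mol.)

Both half-cells are Hg²⁺/Hg, so E°_cell = 0. The concentrated side is the cathode; the cell reaction moves Hg²⁺ from high to low concentration with n = 2.
Q = [Hg²⁺]_dilute/[Hg²⁺]_conc = 0.024/2.42 = 0.00992.
E = 0 − (RT/nF) ln Q = −((8.314×280)/(2×96500))(-4.613) = 0.0556 V.

0.056 V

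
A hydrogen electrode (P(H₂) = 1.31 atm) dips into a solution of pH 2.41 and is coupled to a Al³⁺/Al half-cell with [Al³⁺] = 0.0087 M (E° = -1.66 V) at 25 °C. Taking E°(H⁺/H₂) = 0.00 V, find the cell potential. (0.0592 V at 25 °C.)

1.55 V

The hydrogen couple is the cathode, so E°_cell = 1.66 V; n = 6.
[H⁺] = 10^(−2.41) = 0.0039 M, and Q = [Al³⁺]^2·P(H₂)^3 / [H⁺]^6 = 4.91 × 10^10.
E = E° − (0.0592/6) log Q = 1.66 − (0.0592/6)(10.691) = 1.555 V.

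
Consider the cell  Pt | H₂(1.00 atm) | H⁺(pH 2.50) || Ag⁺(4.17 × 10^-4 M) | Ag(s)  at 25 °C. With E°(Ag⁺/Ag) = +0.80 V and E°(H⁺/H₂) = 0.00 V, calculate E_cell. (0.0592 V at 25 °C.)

0.75 V

The Ag⁺/Ag couple is the cathode, so E°_cell = 0.80 V; n = 2.
[H⁺] = 10^(−2.50) = 0.0032 M, and Q = [H⁺]^2 / ([Ag⁺]^2·P(H₂)) = 57.5.
E = E° − (0.0592/2) log Q = 0.80 − (0.0592/2)(1.760) = 0.748 V.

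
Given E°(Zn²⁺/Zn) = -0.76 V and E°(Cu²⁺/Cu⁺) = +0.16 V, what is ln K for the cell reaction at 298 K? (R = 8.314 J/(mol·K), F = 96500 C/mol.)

E°_cell = +0.16 − (-0.76) = 0.92 V, with n = 2 electrons transferred.
At equilibrium E = 0, so the Nernst equation gives ln K = nFE°/RT = (2)(96500)(0.92)/((8.314)(298)) = 71.67.

ln K = 71.7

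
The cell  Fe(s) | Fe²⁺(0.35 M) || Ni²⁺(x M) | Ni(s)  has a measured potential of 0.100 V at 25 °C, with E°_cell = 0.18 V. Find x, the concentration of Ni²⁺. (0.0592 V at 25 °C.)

From the Nernst equation, log Q = n(E° − E)/0.0592 = 2(0.18 − 0.100)/0.0592 = 2.703, so Q = 504.
With Q = [Fe²⁺]/[Ni²⁺] and the known concentrations, [Ni²⁺] in the denominator gives [Ni²⁺] = 6.9 × 10^-4 M.

6.9 × 10^-4 M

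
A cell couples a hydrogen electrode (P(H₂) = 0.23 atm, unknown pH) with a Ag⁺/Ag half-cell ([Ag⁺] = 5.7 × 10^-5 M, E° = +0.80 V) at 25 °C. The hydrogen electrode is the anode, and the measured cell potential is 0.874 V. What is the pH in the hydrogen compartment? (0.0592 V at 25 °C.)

E°_cell = 0.80 V and n = 2.
log Q = n(E° − E)/0.0592 = 2×(0.80 − 0.874)/0.0592 = -2.500.
With Q = [H⁺]^2 / ([Ag⁺]^2·P(H₂)), solving for [H⁺] gives log[H⁺] = -5.813, so pH = 5.81.

pH = 5.81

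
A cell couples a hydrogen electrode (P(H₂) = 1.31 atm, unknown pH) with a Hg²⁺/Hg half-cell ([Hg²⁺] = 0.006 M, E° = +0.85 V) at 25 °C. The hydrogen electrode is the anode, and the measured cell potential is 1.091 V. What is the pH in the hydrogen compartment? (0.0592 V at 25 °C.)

pH = 5.12

E°_cell = 0.85 V and n = 2.
log Q = n(E° − E)/0.0592 = 2×(0.85 − 1.091)/0.0592 = -8.142.
With Q = [H⁺]^2 / ([Hg²⁺]·P(H₂)), solving for [H⁺] gives log[H⁺] = -5.123, so pH = 5.12.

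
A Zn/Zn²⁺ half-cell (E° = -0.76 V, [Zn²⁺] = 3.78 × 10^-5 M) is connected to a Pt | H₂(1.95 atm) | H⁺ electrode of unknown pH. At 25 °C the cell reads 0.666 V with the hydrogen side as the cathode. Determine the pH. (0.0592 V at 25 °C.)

pH = 3.65

E°_cell = 0.76 V and n = 2.
log Q = n(E° − E)/0.0592 = 2×(0.76 − 0.666)/0.0592 = 3.176.
With Q = [Zn²⁺]·P(H₂) / [H⁺]^2, solving for [H⁺] gives log[H⁺] = -3.654, so pH = 3.65.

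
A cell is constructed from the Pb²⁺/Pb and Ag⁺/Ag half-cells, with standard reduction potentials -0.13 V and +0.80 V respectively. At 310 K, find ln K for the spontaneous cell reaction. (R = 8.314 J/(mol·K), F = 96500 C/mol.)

ln K = 69.6

E°_cell = +0.80 − (-0.13) = 0.93 V, with n = 2 electrons transferred.
At equilibrium E = 0, so the Nernst equation gives ln K = nFE°/RT = (2)(96500)(0.93)/((8.314)(310)) = 69.64.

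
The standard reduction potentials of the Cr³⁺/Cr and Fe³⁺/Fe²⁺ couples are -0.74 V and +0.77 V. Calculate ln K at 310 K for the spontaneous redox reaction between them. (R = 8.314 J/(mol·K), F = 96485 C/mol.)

ln K = 169.6

E°_cell = +0.77 − (-0.74) = 1.51 V, with n = 3 electrons transferred.
At equilibrium E = 0, so the Nernst equation gives ln K = nFE°/RT = (3)(96485)(1.51)/((8.314)(310)) = 169.58.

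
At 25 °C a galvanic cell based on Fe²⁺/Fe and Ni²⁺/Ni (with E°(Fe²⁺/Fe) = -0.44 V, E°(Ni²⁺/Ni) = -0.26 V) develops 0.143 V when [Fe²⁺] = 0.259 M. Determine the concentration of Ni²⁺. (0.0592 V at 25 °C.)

From the Nernst equation, log Q = n(E° − E)/0.0592 = 2(0.18 − 0.143)/0.0592 = 1.250, so Q = 17.8.
With Q = [Fe²⁺]/[Ni²⁺] and the known concentrations, [Ni²⁺] in the denominator gives [Ni²⁺] = 0.015 M.

0.015 M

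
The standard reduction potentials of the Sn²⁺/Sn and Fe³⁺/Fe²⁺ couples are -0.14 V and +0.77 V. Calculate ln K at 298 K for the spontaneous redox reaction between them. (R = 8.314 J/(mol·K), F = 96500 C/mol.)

E°_cell = +0.77 − (-0.14) = 0.91 V, with n = 2 electrons transferred.
At equilibrium E = 0, so the Nernst equation gives ln K = nFE°/RT = (2)(96500)(0.91)/((8.314)(298)) = 70.89.

ln K = 70.9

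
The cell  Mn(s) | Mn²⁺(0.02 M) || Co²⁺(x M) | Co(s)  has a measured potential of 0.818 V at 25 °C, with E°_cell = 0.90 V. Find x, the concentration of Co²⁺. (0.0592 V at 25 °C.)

From the Nernst equation, log Q = n(E° − E)/0.0592 = 2(0.90 − 0.818)/0.0592 = 2.770, so Q = 589.
With Q = [Mn²⁺]/[Co²⁺] and the known concentrations, [Co²⁺] in the denominator gives [Co²⁺] = 3.4 × 10^-5 M.

3.4 × 10^-5 M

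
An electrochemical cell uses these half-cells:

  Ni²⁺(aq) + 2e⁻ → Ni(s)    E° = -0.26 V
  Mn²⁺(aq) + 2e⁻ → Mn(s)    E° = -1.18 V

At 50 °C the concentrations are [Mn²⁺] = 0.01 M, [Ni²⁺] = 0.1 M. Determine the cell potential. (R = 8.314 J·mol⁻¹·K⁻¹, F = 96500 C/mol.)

The Ni²⁺/Ni couple has the higher reduction potential and acts as the cathode, so E°_cell = -0.26 − (-1.18) = 0.92 V.
Balancing electrons gives n = 2; the reaction quotient is Q = [Mn²⁺]/[Ni²⁺] = 0.100.
E = E° − (RT/nF) ln Q = 0.92 − (8.314×323)/(2×96500) × (-2.303) = 0.920 + 0.032 = 0.952 V.

0.952 V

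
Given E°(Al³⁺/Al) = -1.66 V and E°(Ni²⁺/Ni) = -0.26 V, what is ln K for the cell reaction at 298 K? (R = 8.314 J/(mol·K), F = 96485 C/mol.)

ln K = 327.1

E°_cell = -0.26 − (-1.66) = 1.40 V, with n = 6 electrons transferred.
At equilibrium E = 0, so the Nernst equation gives ln K = nFE°/RT = (6)(96485)(1.40)/((8.314)(298)) = 327.12.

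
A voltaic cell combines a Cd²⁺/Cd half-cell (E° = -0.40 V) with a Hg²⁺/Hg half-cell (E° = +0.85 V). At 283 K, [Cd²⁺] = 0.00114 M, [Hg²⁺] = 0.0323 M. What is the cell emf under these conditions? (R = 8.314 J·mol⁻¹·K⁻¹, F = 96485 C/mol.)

1.29 V

The Hg²⁺/Hg couple has the higher reduction potential and acts as the cathode, so E°_cell = +0.85 − (-0.40) = 1.25 V.
Balancing electrons gives n = 2; the reaction quotient is Q = [Cd²⁺]/[Hg²⁺] = 0.0353.
E = E° − (RT/nF) ln Q = 1.25 − (8.314×283)/(2×96485) × (-3.344) = 1.250 + 0.041 = 1.291 V.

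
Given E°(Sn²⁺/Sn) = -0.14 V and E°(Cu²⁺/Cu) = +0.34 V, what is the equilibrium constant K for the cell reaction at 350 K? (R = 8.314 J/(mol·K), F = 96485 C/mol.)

6.7 × 10^13

E°_cell = +0.34 − (-0.14) = 0.48 V, with n = 2 electrons transferred.
At equilibrium E = 0, so the Nernst equation gives ln K = nFE°/RT = (2)(96485)(0.48)/((8.314)(350)) = 31.83.
K = e^31.83 = 6.7 × 10^13.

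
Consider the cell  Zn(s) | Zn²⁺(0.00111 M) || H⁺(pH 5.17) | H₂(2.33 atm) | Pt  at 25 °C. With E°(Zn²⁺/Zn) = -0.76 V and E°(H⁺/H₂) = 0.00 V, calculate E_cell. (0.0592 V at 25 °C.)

0.53 V

The hydrogen couple is the cathode, so E°_cell = 0.76 V; n = 2.
[H⁺] = 10^(−5.17) = 6.8 × 10^-6 M, and Q = [Zn²⁺]·P(H₂) / [H⁺]^2 = 5.66 × 10^7.
E = E° − (0.0592/2) log Q = 0.76 − (0.0592/2)(7.753) = 0.531 V.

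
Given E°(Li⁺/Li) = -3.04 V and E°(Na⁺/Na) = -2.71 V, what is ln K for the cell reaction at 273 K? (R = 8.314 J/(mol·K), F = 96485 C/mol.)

E°_cell = -2.71 − (-3.04) = 0.33 V, with n = 1 electron transferred.
At equilibrium E = 0, so the Nernst equation gives ln K = nFE°/RT = (1)(96485)(0.33)/((8.314)(273)) = 14.03.

ln K = 14.0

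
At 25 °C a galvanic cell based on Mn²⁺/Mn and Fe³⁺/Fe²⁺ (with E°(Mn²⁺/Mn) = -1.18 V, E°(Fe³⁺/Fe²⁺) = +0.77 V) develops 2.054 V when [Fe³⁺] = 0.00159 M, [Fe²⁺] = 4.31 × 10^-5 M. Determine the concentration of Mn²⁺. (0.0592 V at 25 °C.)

From the Nernst equation, log Q = n(E° − E)/0.0592 = 2(1.95 − 2.054)/0.0592 = -3.514, so Q = 3.07 × 10^-4.
With Q = [Mn²⁺]·[Fe²⁺]^2/[Fe³⁺]^2 and the known concentrations, [Mn²⁺] in the numerator gives [Mn²⁺] = 0.42 M.

0.42 M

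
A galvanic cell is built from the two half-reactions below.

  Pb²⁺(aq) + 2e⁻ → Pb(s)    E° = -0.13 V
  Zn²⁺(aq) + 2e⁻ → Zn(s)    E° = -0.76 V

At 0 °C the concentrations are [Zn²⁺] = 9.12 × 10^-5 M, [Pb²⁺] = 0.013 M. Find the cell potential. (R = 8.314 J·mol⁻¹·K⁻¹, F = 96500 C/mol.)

0.688 V

The Pb²⁺/Pb couple has the higher reduction potential and acts as the cathode, so E°_cell = -0.13 − (-0.76) = 0.63 V.
Balancing electrons gives n = 2; the reaction quotient is Q = [Zn²⁺]/[Pb²⁺] = 0.00702.
E = E° − (RT/nF) ln Q = 0.63 − (8.314×273)/(2×96500) × (-4.960) = 0.630 + 0.058 = 0.688 V.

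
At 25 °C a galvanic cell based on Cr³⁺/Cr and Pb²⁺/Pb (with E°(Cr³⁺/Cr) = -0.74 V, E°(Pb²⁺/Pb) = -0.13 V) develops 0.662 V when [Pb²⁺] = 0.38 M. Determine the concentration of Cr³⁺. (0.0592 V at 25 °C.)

From the Nernst equation, log Q = n(E° − E)/0.0592 = 6(0.61 − 0.662)/0.0592 = -5.270, so Q = 5.37 × 10^-6.
With Q = [Cr³⁺]^2/[Pb²⁺]^3 and the known concentrations, [Cr³⁺]^2 in the numerator gives [Cr³⁺] = 5.4 × 10^-4 M.

5.4 × 10^-4 M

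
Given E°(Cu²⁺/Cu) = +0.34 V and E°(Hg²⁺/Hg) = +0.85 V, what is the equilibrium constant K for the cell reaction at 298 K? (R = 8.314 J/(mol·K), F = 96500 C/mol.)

E°_cell = +0.85 − (+0.34) = 0.51 V, with n = 2 electrons transferred.
At equilibrium E = 0, so the Nernst equation gives ln K = nFE°/RT = (2)(96500)(0.51)/((8.314)(298)) = 39.73.
K = e^39.73 = 1.8 × 10^17.

1.8 × 10^17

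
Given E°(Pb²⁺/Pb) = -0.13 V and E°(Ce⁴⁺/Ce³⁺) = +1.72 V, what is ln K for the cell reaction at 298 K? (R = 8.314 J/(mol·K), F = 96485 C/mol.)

E°_cell = +1.72 − (-0.13) = 1.85 V, with n = 2 electrons transferred.
At equilibrium E = 0, so the Nernst equation gives ln K = nFE°/RT = (2)(96485)(1.85)/((8.314)(298)) = 144.09.

ln K = 144.1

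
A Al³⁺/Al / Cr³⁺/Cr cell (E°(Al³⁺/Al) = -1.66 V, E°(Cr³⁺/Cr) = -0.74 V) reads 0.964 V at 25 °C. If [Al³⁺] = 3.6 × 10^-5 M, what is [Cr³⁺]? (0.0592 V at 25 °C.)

0.0061 M

From the Nernst equation, log Q = n(E° − E)/0.0592 = 3(0.92 − 0.964)/0.0592 = -2.230, so Q = 0.00589.
With Q = [Al³⁺]/[Cr³⁺] and the known concentrations, [Cr³⁺] in the denominator gives [Cr³⁺] = 0.0061 M.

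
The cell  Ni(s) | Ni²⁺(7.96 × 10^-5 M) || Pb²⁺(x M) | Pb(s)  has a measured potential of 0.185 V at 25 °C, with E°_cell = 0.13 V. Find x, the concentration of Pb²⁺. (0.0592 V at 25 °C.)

0.0057 M

From the Nernst equation, log Q = n(E° − E)/0.0592 = 2(0.13 − 0.185)/0.0592 = -1.858, so Q = 0.0139.
With Q = [Ni²⁺]/[Pb²⁺] and the known concentrations, [Pb²⁺] in the denominator gives [Pb²⁺] = 0.0057 M.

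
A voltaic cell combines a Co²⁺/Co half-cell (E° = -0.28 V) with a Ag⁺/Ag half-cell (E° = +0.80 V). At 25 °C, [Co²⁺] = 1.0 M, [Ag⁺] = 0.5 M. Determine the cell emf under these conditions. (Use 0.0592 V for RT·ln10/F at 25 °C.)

The Ag⁺/Ag couple has the higher reduction potential and acts as the cathode, so E°_cell = +0.80 − (-0.28) = 1.08 V.
Balancing electrons gives n = 2; the reaction quotient is Q = [Co²⁺]/[Ag⁺]^2 = 4.00.
At 25 °C, E = E° − (0.0592/n) log Q = 1.08 − (0.0592/2)(0.602) = 1.080 − 0.018 = 1.062 V.

1.06 V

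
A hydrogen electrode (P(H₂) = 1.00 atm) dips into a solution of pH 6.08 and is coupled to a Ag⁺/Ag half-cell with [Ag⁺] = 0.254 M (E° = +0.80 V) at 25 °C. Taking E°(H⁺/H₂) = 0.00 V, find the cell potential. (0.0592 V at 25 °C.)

The Ag⁺/Ag couple is the cathode, so E°_cell = 0.80 V; n = 2.
[H⁺] = 10^(−6.08) = 8.3 × 10^-7 M, and Q = [H⁺]^2 / ([Ag⁺]^2·P(H₂)) = 1.07 × 10^-11.
E = E° − (0.0592/2) log Q = 0.80 − (0.0592/2)(-10.970) = 1.125 V.

1.12 V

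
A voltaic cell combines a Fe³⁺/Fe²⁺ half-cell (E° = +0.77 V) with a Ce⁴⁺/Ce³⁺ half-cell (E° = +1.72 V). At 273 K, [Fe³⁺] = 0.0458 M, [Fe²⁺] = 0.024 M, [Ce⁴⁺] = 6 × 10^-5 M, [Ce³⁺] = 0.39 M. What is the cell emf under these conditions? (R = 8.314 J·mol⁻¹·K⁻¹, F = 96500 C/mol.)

0.728 V

The Ce⁴⁺/Ce³⁺ couple has the higher reduction potential and acts as the cathode, so E°_cell = +1.72 − (+0.77) = 0.95 V.
Balancing electrons gives n = 1; the reaction quotient is Q = [Fe³⁺]·[Ce³⁺]/([Fe²⁺]·[Ce⁴⁺]) = 1.24 × 10^4.
E = E° − (RT/nF) ln Q = 0.95 − (8.314×273)/(1×96500) × (9.426) = 0.950 − 0.222 = 0.728 V.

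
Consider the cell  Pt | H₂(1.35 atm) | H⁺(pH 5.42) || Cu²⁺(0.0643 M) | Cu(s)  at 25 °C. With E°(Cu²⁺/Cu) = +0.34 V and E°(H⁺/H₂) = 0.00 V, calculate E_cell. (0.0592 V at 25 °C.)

0.63 V

The Cu²⁺/Cu couple is the cathode, so E°_cell = 0.34 V; n = 2.
[H⁺] = 10^(−5.42) = 3.8 × 10^-6 M, and Q = [H⁺]^2 / ([Cu²⁺]·P(H₂)) = 1.67 × 10^-10.
E = E° − (0.0592/2) log Q = 0.34 − (0.0592/2)(-9.779) = 0.629 V.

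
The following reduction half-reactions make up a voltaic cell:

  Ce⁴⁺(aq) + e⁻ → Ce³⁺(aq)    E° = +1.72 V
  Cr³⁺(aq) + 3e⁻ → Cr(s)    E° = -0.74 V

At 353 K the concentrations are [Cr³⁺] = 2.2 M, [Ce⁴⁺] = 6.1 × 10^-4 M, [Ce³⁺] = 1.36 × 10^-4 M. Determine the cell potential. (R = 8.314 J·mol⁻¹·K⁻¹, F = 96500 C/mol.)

2.50 V

The Ce⁴⁺/Ce³⁺ couple has the higher reduction potential and acts as the cathode, so E°_cell = +1.72 − (-0.74) = 2.46 V.
Balancing electrons gives n = 3; the reaction quotient is Q = [Cr³⁺]·[Ce³⁺]^3/[Ce⁴⁺]^3 = 0.0244.
E = E° − (RT/nF) ln Q = 2.46 − (8.314×353)/(3×96500) × (-3.714) = 2.460 + 0.038 = 2.498 V.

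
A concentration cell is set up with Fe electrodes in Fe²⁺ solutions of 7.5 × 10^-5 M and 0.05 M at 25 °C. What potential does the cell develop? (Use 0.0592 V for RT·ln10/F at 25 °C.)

Both half-cells are Fe²⁺/Fe, so E°_cell = 0. The concentrated side is the cathode; the cell reaction moves Fe²⁺ from high to low concentration with n = 2.
Q = [Fe²⁺]_dilute/[Fe²⁺]_conc = 7.5 × 10^-5/0.05 = 0.00150.
E = 0 − (0.0592/2) log Q = −(0.0592/2)(-2.824) = 0.0836 V.

0.084 V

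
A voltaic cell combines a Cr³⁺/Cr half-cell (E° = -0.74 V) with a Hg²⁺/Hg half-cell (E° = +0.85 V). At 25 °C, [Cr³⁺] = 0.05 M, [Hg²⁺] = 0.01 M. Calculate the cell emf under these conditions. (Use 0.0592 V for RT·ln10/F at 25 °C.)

1.56 V

The Hg²⁺/Hg couple has the higher reduction potential and acts as the cathode, so E°_cell = +0.85 − (-0.74) = 1.59 V.
Balancing electrons gives n = 6; the reaction quotient is Q = [Cr³⁺]^2/[Hg²⁺]^3 = 2500.
At 25 °C, E = E° − (0.0592/n) log Q = 1.59 − (0.0592/6)(3.398) = 1.590 − 0.034 = 1.556 V.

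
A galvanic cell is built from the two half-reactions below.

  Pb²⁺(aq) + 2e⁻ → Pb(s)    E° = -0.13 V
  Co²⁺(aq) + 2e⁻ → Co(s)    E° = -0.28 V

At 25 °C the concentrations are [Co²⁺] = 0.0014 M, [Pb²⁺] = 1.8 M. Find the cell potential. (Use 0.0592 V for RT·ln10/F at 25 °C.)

0.242 V

The Pb²⁺/Pb couple has the higher reduction potential and acts as the cathode, so E°_cell = -0.13 − (-0.28) = 0.15 V.
Balancing electrons gives n = 2; the reaction quotient is Q = [Co²⁺]/[Pb²⁺] = 7.78 × 10^-4.
At 25 °C, E = E° − (0.0592/n) log Q = 0.15 − (0.0592/2)(-3.109) = 0.150 + 0.092 = 0.242 V.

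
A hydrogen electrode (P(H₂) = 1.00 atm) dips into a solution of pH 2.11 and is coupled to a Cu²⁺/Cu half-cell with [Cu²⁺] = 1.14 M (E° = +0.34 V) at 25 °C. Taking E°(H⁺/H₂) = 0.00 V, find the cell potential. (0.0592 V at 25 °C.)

0.47 V

The Cu²⁺/Cu couple is the cathode, so E°_cell = 0.34 V; n = 2.
[H⁺] = 10^(−2.11) = 0.0078 M, and Q = [H⁺]^2 / ([Cu²⁺]·P(H₂)) = 5.29 × 10^-5.
E = E° − (0.0592/2) log Q = 0.34 − (0.0592/2)(-4.277) = 0.467 V.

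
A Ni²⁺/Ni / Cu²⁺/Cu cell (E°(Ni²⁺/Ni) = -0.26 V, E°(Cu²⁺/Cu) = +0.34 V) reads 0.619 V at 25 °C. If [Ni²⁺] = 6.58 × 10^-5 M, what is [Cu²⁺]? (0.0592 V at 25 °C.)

2.9 × 10^-4 M

From the Nernst equation, log Q = n(E° − E)/0.0592 = 2(0.60 − 0.619)/0.0592 = -0.642, so Q = 0.228.
With Q = [Ni²⁺]/[Cu²⁺] and the known concentrations, [Cu²⁺] in the denominator gives [Cu²⁺] = 2.9 × 10^-4 M.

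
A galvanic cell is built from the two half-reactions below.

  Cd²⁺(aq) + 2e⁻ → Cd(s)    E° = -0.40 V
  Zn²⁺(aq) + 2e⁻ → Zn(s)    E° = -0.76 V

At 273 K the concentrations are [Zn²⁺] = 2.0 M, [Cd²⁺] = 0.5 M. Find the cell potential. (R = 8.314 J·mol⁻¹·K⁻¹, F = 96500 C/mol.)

The Cd²⁺/Cd couple has the higher reduction potential and acts as the cathode, so E°_cell = -0.40 − (-0.76) = 0.36 V.
Balancing electrons gives n = 2; the reaction quotient is Q = [Zn²⁺]/[Cd²⁺] = 4.00.
E = E° − (RT/nF) ln Q = 0.36 − (8.314×273)/(2×96500) × (1.386) = 0.360 − 0.016 = 0.344 V.

0.344 V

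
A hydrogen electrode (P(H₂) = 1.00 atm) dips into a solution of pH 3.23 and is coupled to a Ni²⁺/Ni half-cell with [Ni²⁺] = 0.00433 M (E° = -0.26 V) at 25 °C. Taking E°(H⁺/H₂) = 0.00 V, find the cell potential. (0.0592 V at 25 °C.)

The hydrogen couple is the cathode, so E°_cell = 0.26 V; n = 2.
[H⁺] = 10^(−3.23) = 5.9 × 10^-4 M, and Q = [Ni²⁺]·P(H₂) / [H⁺]^2 = 1.25 × 10^4.
E = E° − (0.0592/2) log Q = 0.26 − (0.0592/2)(4.096) = 0.139 V.

0.14 V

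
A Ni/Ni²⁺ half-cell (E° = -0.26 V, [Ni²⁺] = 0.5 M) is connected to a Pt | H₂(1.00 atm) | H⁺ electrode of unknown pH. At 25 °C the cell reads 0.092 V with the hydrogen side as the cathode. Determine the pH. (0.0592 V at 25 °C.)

E°_cell = 0.26 V and n = 2.
log Q = n(E° − E)/0.0592 = 2×(0.26 − 0.092)/0.0592 = 5.676.
With Q = [Ni²⁺]·P(H₂) / [H⁺]^2, solving for [H⁺] gives log[H⁺] = -2.988, so pH = 2.99.

pH = 2.99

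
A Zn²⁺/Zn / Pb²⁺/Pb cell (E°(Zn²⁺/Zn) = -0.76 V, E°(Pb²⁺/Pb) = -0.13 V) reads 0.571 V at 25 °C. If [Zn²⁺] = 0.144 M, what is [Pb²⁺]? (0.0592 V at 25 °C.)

0.0015 M

From the Nernst equation, log Q = n(E° − E)/0.0592 = 2(0.63 − 0.571)/0.0592 = 1.993, so Q = 98.5.
With Q = [Zn²⁺]/[Pb²⁺] and the known concentrations, [Pb²⁺] in the denominator gives [Pb²⁺] = 0.0015 M.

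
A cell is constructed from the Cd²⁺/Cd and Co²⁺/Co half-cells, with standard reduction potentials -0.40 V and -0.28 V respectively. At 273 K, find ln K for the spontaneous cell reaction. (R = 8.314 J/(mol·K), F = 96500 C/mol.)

ln K = 10.2

E°_cell = -0.28 − (-0.40) = 0.12 V, with n = 2 electrons transferred.
At equilibrium E = 0, so the Nernst equation gives ln K = nFE°/RT = (2)(96500)(0.12)/((8.314)(273)) = 10.20.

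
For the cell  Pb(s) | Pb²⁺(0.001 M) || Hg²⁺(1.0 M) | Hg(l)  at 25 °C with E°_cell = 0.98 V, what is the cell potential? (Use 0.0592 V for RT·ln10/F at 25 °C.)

1.07 V

Balancing electrons gives n = 2; the reaction quotient is Q = [Pb²⁺]/[Hg²⁺] = 0.00100.
At 25 °C, E = E° − (0.0592/n) log Q = 0.98 − (0.0592/2)(-3.000) = 0.980 + 0.089 = 1.069 V.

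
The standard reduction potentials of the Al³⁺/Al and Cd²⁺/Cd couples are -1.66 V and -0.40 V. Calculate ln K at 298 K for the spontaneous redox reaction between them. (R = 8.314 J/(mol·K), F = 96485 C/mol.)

E°_cell = -0.40 − (-1.66) = 1.26 V, with n = 6 electrons transferred.
At equilibrium E = 0, so the Nernst equation gives ln K = nFE°/RT = (6)(96485)(1.26)/((8.314)(298)) = 294.41.

ln K = 294.4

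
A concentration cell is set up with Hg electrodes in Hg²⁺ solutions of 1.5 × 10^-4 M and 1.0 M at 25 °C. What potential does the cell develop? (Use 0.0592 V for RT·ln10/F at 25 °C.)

Both half-cells are Hg²⁺/Hg, so E°_cell = 0. The concentrated side is the cathode; the cell reaction moves Hg²⁺ from high to low concentration with n = 2.
Q = [Hg²⁺]_dilute/[Hg²⁺]_conc = 1.5 × 10^-4/1.0 = 1.5 × 10^-4.
E = 0 − (0.0592/2) log Q = −(0.0592/2)(-3.824) = 0.1132 V.

0.11 V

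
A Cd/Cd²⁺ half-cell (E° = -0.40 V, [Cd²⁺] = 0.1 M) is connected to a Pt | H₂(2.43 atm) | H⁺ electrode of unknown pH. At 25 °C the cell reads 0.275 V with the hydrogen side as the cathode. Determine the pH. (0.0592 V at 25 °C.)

E°_cell = 0.40 V and n = 2.
log Q = n(E° − E)/0.0592 = 2×(0.40 − 0.275)/0.0592 = 4.223.
With Q = [Cd²⁺]·P(H₂) / [H⁺]^2, solving for [H⁺] gives log[H⁺] = -2.419, so pH = 2.42.

pH = 2.42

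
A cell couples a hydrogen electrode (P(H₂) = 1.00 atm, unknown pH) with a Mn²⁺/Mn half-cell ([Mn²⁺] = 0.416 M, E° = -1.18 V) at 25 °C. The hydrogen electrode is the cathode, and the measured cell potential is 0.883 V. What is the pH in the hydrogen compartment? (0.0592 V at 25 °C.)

E°_cell = 1.18 V and n = 2.
log Q = n(E° − E)/0.0592 = 2×(1.18 − 0.883)/0.0592 = 10.034.
With Q = [Mn²⁺]·P(H₂) / [H⁺]^2, solving for [H⁺] gives log[H⁺] = -5.207, so pH = 5.21.

pH = 5.21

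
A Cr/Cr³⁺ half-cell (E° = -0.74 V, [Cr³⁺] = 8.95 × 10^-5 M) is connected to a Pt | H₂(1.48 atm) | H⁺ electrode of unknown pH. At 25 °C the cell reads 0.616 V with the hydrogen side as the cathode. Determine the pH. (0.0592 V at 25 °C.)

pH = 3.36

E°_cell = 0.74 V and n = 6.
log Q = n(E° − E)/0.0592 = 6×(0.74 − 0.616)/0.0592 = 12.568.
With Q = [Cr³⁺]^2·P(H₂)^3 / [H⁺]^6, solving for [H⁺] gives log[H⁺] = -3.359, so pH = 3.36.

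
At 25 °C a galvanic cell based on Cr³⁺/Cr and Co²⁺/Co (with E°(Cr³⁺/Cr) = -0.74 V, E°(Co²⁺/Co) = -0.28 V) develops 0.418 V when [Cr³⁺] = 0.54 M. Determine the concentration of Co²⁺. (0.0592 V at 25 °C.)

From the Nernst equation, log Q = n(E° − E)/0.0592 = 6(0.46 − 0.418)/0.0592 = 4.257, so Q = 1.81 × 10^4.
With Q = [Cr³⁺]^2/[Co²⁺]^3 and the known concentrations, [Co²⁺]^3 in the denominator gives [Co²⁺] = 0.025 M.

0.025 M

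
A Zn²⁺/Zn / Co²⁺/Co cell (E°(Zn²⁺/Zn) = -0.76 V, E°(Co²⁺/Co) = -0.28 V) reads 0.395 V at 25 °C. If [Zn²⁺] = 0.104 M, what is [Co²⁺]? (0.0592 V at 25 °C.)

From the Nernst equation, log Q = n(E° − E)/0.0592 = 2(0.48 − 0.395)/0.0592 = 2.872, so Q = 744.
With Q = [Zn²⁺]/[Co²⁺] and the known concentrations, [Co²⁺] in the denominator gives [Co²⁺] = 1.4 × 10^-4 M.

1.4 × 10^-4 M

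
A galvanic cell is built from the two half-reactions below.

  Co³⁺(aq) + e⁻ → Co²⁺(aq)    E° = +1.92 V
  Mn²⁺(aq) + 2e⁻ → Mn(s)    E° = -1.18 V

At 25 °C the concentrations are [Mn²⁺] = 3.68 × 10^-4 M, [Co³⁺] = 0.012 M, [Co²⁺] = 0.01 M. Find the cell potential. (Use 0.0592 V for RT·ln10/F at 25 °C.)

3.21 V

The Co³⁺/Co²⁺ couple has the higher reduction potential and acts as the cathode, so E°_cell = +1.92 − (-1.18) = 3.10 V.
Balancing electrons gives n = 2; the reaction quotient is Q = [Mn²⁺]·[Co²⁺]^2/[Co³⁺]^2 = 2.56 × 10^-4.
At 25 °C, E = E° − (0.0592/n) log Q = 3.10 − (0.0592/2)(-3.593) = 3.100 + 0.106 = 3.206 V.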